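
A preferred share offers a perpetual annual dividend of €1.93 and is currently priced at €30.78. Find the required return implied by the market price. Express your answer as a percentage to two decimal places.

6.27%

P = C/r ⇒ r = C/P = €1.93/€30.78 = 0.062703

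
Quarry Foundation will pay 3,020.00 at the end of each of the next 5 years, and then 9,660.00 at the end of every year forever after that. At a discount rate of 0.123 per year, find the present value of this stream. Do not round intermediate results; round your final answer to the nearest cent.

54777.70

PV of 5-year annuity: 3,020.00 × [1 − (1+0.123)^−5] / 0.123 = 10806.00008
Perpetuity value at year 5: 9,660.00 / 0.123 = 78536.58537
PV of perpetuity: 78536.58537 / (1+0.123)^5 = 43971.69771
Total PV = 10806.00008 + 43971.69771 = 54777.69778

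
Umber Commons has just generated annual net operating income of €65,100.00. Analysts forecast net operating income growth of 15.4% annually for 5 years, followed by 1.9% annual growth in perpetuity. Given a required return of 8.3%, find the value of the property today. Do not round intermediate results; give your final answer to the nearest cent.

€1819238.88

D_1 = 75125.40000
D_2 = 86694.71160
D_3 = 100045.69719
D_4 = 115452.73455
D_5 = 133232.45567
Terminal value at year 5: TV = D_5×(1+g_2)/(r−g_2) = 135763.87233/0.064 = 2121310.50519
P_0 = D_1/(1+r)^1 + D_2/(1+r)^2 + D_3/(1+r)^3 + D_4/(1+r)^4 + D_5/(1+r)^5 + TV/(1+r)^5
    = 69367.86704 + 73915.52960 + 78761.33071 + 83924.81592 + 89426.81216 + 1423842.52490 = 1819238.88034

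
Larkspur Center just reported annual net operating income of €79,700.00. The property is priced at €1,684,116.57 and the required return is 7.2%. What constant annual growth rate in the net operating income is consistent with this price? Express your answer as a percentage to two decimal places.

P = D₀(1+g)/(r−g) ⇒ P(r−g) = D₀(1+g) ⇒ g(P+D₀) = P·r − D₀
g = (P·r − D₀)/(P + D₀) = (€1,684,116.57×0.072 − €79,700.00) / (€1,684,116.57 + €79,700.00) = 0.023560

2.36%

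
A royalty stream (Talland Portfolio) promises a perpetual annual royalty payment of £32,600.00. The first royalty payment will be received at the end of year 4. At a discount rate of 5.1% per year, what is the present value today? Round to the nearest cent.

Value at end of year 3: C / r = £32,600.00 / 0.051 = £639,215.6863
Discount to today: PV = £639,215.6863 / (1 + 0.051)^3 = £639,215.6863 / 1.160936 = £550,603.89

£550603.89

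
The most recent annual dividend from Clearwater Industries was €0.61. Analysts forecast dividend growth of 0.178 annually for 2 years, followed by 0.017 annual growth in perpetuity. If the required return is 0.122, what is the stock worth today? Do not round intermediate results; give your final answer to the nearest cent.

D_1 = 0.71858
D_2 = 0.84649
Terminal value at year 2: TV = D_2×(1+g_2)/(r−g_2) = 0.86088/0.105 = 8.19883
P_0 = D_1/(1+r)^1 + D_2/(1+r)^2 + TV/(1+r)^2
    = 0.64045 + 0.67241 + 6.51278 = 7.82564

€7.83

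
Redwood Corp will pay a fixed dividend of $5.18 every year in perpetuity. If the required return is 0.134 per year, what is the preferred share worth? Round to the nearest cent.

Level perpetuity: PV = C / r = $5.18 / 0.134 = $38.66

$38.66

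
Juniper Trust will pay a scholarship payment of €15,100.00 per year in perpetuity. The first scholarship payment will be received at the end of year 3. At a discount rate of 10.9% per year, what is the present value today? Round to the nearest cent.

€112638.63

Value at end of year 2: C / r = €15,100.00 / 0.109 = €138,532.1101
Discount to today: PV = €138,532.1101 / (1 + 0.109)^2 = €138,532.1101 / 1.229881 = €112,638.63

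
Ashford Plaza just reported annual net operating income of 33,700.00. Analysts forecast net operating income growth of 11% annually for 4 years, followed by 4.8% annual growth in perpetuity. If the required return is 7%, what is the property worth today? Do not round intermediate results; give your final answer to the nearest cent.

2007074.52

D_1 = 37407.00000
D_2 = 41521.77000
D_3 = 46089.16470
D_4 = 51158.97282
Terminal value at year 4: TV = D_4×(1+g_2)/(r−g_2) = 53614.60351/0.022 = 2437027.43237
P_0 = D_1/(1+r)^1 + D_2/(1+r)^2 + D_3/(1+r)^3 + D_4/(1+r)^4 + TV/(1+r)^4
    = 34959.81308 + 36266.72198 + 37622.48729 + 39028.93542 + 1859196.55979 = 2007074.51756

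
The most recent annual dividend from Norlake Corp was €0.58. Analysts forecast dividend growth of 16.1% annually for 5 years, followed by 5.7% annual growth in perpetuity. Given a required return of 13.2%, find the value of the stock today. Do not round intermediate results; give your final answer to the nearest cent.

D_1 = 0.67338
D_2 = 0.78179
D_3 = 0.90766
D_4 = 1.05380
D_5 = 1.22346
Terminal value at year 5: TV = D_5×(1+g_2)/(r−g_2) = 1.29320/0.075 = 17.24260
P_0 = D_1/(1+r)^1 + D_2/(1+r)^2 + D_3/(1+r)^3 + D_4/(1+r)^4 + D_5/(1+r)^5 + TV/(1+r)^5
    = 0.59486 + 0.61010 + 0.62573 + 0.64176 + 0.65820 + 9.27621 = 12.40685

€12.41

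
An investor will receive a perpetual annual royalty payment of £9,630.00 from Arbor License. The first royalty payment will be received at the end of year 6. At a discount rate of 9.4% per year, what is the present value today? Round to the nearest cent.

Value at end of year 5: C / r = £9,630.00 / 0.094 = £102,446.8085
Discount to today: PV = £102,446.8085 / (1 + 0.094)^5 = £102,446.8085 / 1.567064 = £65,375.02

£65375.02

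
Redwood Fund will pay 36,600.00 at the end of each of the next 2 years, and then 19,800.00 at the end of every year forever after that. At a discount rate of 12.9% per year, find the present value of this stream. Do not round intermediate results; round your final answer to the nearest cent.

181548.98

PV of 2-year annuity: 36,600.00 × [1 − (1+0.129)^−2] / 0.129 = 61132.03639
Perpetuity value at year 2: 19,800.00 / 0.129 = 153488.37209
PV of perpetuity: 153488.37209 / (1+0.129)^2 = 120416.94257
Total PV = 61132.03639 + 120416.94257 = 181548.97896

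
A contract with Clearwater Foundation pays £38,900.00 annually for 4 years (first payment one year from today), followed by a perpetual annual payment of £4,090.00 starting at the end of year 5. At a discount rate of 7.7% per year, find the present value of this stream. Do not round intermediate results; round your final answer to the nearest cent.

PV of 4-year annuity: £38,900.00 × [1 − (1+0.077)^−4] / 0.077 = 129706.80454
Perpetuity value at year 4: £4,090.00 / 0.077 = 53116.88312
PV of perpetuity: 53116.88312 / (1+0.077)^4 = 39479.32963
Total PV = 129706.80454 + 39479.32963 = 169186.13417

£169186.13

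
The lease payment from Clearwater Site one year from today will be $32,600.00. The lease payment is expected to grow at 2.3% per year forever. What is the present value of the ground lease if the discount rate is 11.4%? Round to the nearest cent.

Growing perpetuity: P = D₁ / (r − g) = $32,600.0000 / (0.114 − 0.023) = $358,241.76

$358241.76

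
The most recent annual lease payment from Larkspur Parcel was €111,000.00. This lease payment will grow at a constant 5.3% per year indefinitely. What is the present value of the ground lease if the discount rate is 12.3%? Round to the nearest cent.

D₁ = D₀ × (1 + g) = €111,000.00 × 1.053 = €116,883.0000
Growing perpetuity: P = D₁ / (r − g) = €116,883.0000 / (0.123 − 0.053) = €1,669,757.14

€1669757.14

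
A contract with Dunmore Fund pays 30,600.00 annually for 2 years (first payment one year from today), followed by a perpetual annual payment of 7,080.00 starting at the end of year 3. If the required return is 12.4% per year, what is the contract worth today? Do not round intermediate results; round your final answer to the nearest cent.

96638.83

PV of 2-year annuity: 30,600.00 × [1 − (1+0.124)^−2] / 0.124 = 51445.01716
Perpetuity value at year 2: 7,080.00 / 0.124 = 57096.77419
PV of perpetuity: 57096.77419 / (1+0.124)^2 = 45193.80944
Total PV = 51445.01716 + 45193.80944 = 96638.82660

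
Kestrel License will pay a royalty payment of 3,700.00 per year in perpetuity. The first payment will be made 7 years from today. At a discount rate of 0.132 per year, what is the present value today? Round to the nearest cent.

Value at end of year 6: C / r = 3,700.00 / 0.132 = 28,030.3030
Discount to today: PV = 28,030.3030 / (1 + 0.132)^6 = 28,030.3030 / 2.104159 = 13,321.38

13321.38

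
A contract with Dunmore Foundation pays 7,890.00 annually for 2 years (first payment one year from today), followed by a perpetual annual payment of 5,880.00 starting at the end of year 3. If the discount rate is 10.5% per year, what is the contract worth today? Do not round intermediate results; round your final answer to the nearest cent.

PV of 2-year annuity: 7,890.00 × [1 − (1+0.105)^−2] / 0.105 = 13602.05565
Perpetuity value at year 2: 5,880.00 / 0.105 = 56000.00000
PV of perpetuity: 56000.00000 / (1+0.105)^2 = 45863.10682
Total PV = 13602.05565 + 45863.10682 = 59465.16247

59465.16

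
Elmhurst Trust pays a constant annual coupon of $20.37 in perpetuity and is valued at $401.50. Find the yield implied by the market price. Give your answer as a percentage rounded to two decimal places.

P = C/r ⇒ r = C/P = $20.37/$401.50 = 0.050735

5.07%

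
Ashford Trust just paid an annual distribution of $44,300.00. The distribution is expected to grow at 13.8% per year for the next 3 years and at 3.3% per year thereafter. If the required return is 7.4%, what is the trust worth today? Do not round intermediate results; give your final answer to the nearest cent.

$1477182.21

D_1 = 50413.40000
D_2 = 57370.44920
D_3 = 65287.57119
Terminal value at year 3: TV = D_3×(1+g_2)/(r−g_2) = 67442.06104/0.041 = 1644928.31802
P_0 = D_1/(1+r)^1 + D_2/(1+r)^2 + D_3/(1+r)^3 + TV/(1+r)^3
    = 46939.85102 + 49737.01161 + 52700.85587 + 1327804.49067 = 1477182.20918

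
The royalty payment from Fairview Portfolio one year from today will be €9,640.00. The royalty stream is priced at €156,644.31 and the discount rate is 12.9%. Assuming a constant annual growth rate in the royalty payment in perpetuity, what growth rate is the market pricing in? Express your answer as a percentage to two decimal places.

P = D₁/(r−g) ⇒ g = r − D₁/P = 0.129 − €9,640.00/€156,644.31 = 0.067459

6.75%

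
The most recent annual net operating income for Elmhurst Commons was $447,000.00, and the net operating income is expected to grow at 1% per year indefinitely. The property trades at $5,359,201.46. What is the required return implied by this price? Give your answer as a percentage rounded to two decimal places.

9.42%

D₁ = $447,000.00 × 1.01 = $451,470.0000
P = D₁/(r − g) ⇒ r = D₁/P + g = $451,470.0000/$5,359,201.46 + 0.01 = 0.084242 + 0.01 = 0.094242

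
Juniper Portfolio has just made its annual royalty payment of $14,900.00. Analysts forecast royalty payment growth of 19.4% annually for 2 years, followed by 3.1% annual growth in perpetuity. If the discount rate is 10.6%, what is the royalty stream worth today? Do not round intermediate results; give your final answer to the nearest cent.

$272167.23

D_1 = 17790.60000
D_2 = 21241.97640
Terminal value at year 2: TV = D_2×(1+g_2)/(r−g_2) = 21900.47767/0.075 = 292006.36891
P_0 = D_1/(1+r)^1 + D_2/(1+r)^2 + TV/(1+r)^2
    = 16085.53345 + 17365.39507 + 238716.29752 = 272167.22604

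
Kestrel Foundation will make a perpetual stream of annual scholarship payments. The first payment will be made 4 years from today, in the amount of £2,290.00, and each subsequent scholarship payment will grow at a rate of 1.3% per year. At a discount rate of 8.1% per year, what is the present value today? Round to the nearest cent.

Value at end of year 3: C₁ / (r − g) = £2,290.00 / (0.081 − 0.013) = £33,676.4706
Discount to today: PV = £33,676.4706 / (1 + 0.081)^3 = £33,676.4706 / 1.263214 = £26,659.35

£26659.35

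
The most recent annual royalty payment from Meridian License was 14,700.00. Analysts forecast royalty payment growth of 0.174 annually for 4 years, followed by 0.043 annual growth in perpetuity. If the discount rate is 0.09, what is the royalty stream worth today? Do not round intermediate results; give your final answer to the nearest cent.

D_1 = 17257.80000
D_2 = 20260.65720
D_3 = 23786.01155
D_4 = 27924.77756
Terminal value at year 4: TV = D_4×(1+g_2)/(r−g_2) = 29125.54300/0.047 = 619692.40422
P_0 = D_1/(1+r)^1 + D_2/(1+r)^2 + D_3/(1+r)^3 + D_4/(1+r)^4 + TV/(1+r)^4
    = 15832.84404 + 17052.98982 + 18367.16518 + 19782.61644 + 439005.72225 = 510041.33772

510041.34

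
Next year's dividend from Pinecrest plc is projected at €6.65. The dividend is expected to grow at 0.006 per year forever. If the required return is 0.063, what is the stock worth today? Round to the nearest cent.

€116.67

Growing perpetuity: P = D₁ / (r − g) = €6.6500 / (0.063 − 0.006) = €116.67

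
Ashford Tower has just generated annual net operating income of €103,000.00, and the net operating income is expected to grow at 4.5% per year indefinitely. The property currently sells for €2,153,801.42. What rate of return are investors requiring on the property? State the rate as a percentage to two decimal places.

9.50%

D₁ = €103,000.00 × 1.045 = €107,635.0000
P = D₁/(r − g) ⇒ r = D₁/P + g = €107,635.0000/€2,153,801.42 + 0.045 = 0.049974 + 0.045 = 0.094974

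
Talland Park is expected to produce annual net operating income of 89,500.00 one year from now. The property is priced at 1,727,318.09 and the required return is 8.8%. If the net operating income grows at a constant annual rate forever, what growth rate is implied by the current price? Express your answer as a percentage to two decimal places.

3.62%

P = D₁/(r−g) ⇒ g = r − D₁/P = 0.088 − 89,500.00/1,727,318.09 = 0.036186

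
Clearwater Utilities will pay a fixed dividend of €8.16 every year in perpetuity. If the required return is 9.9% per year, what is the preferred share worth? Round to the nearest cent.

Level perpetuity: PV = C / r = €8.16 / 0.099 = €82.42

€82.42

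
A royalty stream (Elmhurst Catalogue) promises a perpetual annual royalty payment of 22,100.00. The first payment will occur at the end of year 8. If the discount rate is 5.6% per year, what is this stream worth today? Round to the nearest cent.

Value at end of year 7: C / r = 22,100.00 / 0.056 = 394,642.8571
Discount to today: PV = 394,642.8571 / (1 + 0.056)^7 = 394,642.8571 / 1.464359 = 269,498.79

269498.79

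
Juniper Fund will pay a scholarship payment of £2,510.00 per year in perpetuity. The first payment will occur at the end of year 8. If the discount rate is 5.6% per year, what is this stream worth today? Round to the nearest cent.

Value at end of year 7: C / r = £2,510.00 / 0.056 = £44,821.4286
Discount to today: PV = £44,821.4286 / (1 + 0.056)^7 = £44,821.4286 / 1.464359 = £30,608.23

£30608.23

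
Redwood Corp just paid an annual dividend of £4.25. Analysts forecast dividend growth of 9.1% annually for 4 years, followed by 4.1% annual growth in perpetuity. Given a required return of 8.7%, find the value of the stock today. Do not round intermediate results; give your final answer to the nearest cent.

£114.76

D_1 = 4.63675
D_2 = 5.05869
D_3 = 5.51904
D_4 = 6.02127
Terminal value at year 4: TV = D_4×(1+g_2)/(r−g_2) = 6.26814/0.046 = 136.26390
P_0 = D_1/(1+r)^1 + D_2/(1+r)^2 + D_3/(1+r)^3 + D_4/(1+r)^4 + TV/(1+r)^4
    = 4.26564 + 4.28134 + 4.29709 + 4.31290 + 97.60288 = 114.75986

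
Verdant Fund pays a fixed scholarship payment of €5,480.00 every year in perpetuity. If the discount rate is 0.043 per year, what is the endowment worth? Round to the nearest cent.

Level perpetuity: PV = C / r = €5,480.00 / 0.043 = €127,441.86

€127441.86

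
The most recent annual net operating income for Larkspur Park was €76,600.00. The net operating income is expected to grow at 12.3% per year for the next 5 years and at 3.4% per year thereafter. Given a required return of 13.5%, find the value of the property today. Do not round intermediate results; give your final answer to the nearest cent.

€1114635.62

D_1 = 86021.80000
D_2 = 96602.48140
D_3 = 108484.58661
D_4 = 121828.19077
D_5 = 136813.05823
Terminal value at year 5: TV = D_5×(1+g_2)/(r−g_2) = 141464.70221/0.101 = 1400640.61594
P_0 = D_1/(1+r)^1 + D_2/(1+r)^2 + D_3/(1+r)^3 + D_4/(1+r)^4 + D_5/(1+r)^5 + TV/(1+r)^5
    = 75790.13216 + 74988.82680 + 74195.99339 + 73411.54235 + 72635.38508 + 743613.74427 = 1114635.62404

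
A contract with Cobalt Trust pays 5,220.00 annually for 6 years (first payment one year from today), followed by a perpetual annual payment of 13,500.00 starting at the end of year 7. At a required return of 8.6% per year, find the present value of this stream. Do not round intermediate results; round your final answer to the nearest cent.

PV of 6-year annuity: 5,220.00 × [1 − (1+0.086)^−6] / 0.086 = 23698.40912
Perpetuity value at year 6: 13,500.00 / 0.086 = 156976.74419
PV of perpetuity: 156976.74419 / (1+0.086)^6 = 95687.75507
Total PV = 23698.40912 + 95687.75507 = 119386.16420

119386.16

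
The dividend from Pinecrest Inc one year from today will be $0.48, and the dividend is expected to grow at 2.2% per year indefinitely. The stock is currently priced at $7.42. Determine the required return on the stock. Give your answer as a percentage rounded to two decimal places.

P = D₁/(r − g) ⇒ r = D₁/P + g = $0.4800/$7.42 + 0.022 = 0.064690 + 0.022 = 0.086690

8.67%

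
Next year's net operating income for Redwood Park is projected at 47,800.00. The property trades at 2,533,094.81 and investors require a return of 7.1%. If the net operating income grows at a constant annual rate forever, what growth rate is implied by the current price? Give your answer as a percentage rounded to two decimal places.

P = D₁/(r−g) ⇒ g = r − D₁/P = 0.071 − 47,800.00/2,533,094.81 = 0.052130

5.21%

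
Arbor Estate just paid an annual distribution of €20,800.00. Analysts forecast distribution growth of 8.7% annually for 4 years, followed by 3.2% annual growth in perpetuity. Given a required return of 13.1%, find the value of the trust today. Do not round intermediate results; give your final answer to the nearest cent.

D_1 = 22609.60000
D_2 = 24576.63520
D_3 = 26714.80246
D_4 = 29038.99028
Terminal value at year 4: TV = D_4×(1+g_2)/(r−g_2) = 29968.23797/0.099 = 302709.47440
P_0 = D_1/(1+r)^1 + D_2/(1+r)^2 + D_3/(1+r)^3 + D_4/(1+r)^4 + TV/(1+r)^4
    = 19990.80460 + 19213.08983 + 18465.63099 + 17747.25100 + 185001.64680 = 260418.42321

€260418.42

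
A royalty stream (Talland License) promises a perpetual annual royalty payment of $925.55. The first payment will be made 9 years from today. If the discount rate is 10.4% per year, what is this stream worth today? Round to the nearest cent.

Value at end of year 8: C / r = $925.55 / 0.104 = $8,899.5192
Discount to today: PV = $8,899.5192 / (1 + 0.104)^8 = $8,899.5192 / 2.206747 = $4,032.87

$4032.87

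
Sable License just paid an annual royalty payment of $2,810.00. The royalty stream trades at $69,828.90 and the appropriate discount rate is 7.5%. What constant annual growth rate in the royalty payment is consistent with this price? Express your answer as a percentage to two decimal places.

P = D₀(1+g)/(r−g) ⇒ P(r−g) = D₀(1+g) ⇒ g(P+D₀) = P·r − D₀
g = (P·r − D₀)/(P + D₀) = ($69,828.90×0.075 − $2,810.00) / ($69,828.90 + $2,810.00) = 0.033414

3.34%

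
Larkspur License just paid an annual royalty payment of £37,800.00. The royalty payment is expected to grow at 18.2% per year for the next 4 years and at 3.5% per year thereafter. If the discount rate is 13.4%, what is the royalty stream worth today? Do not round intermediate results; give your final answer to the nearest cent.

£634351.96

D_1 = 44679.60000
D_2 = 52811.28720
D_3 = 62422.94147
D_4 = 73783.91682
Terminal value at year 4: TV = D_4×(1+g_2)/(r−g_2) = 76366.35391/0.099 = 771377.31219
P_0 = D_1/(1+r)^1 + D_2/(1+r)^2 + D_3/(1+r)^3 + D_4/(1+r)^4 + TV/(1+r)^4
    = 39400.00000 + 41067.72487 + 42806.04126 + 44617.93719 + 466460.25245 = 634351.95577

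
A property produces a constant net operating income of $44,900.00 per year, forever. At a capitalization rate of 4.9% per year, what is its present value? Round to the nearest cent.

Level perpetuity: PV = C / r = $44,900.00 / 0.049 = $916,326.53

$916326.53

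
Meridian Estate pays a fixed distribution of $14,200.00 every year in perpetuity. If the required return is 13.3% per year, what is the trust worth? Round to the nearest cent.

Level perpetuity: PV = C / r = $14,200.00 / 0.133 = $106,766.92

$106766.92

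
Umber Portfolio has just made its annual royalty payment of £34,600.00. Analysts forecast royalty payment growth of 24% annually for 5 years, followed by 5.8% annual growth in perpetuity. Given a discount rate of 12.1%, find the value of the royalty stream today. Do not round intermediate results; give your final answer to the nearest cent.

£1198820.61

D_1 = 42904.00000
D_2 = 53200.96000
D_3 = 65969.19040
D_4 = 81801.79610
D_5 = 101434.22716
Terminal value at year 5: TV = D_5×(1+g_2)/(r−g_2) = 107317.41233/0.063 = 1703450.98943
P_0 = D_1/(1+r)^1 + D_2/(1+r)^2 + D_3/(1+r)^3 + D_4/(1+r)^4 + D_5/(1+r)^5 + TV/(1+r)^5
    = 38272.97056 + 42335.84612 + 46830.01711 + 51801.26782 + 57300.24272 + 962280.26667 = 1198820.61100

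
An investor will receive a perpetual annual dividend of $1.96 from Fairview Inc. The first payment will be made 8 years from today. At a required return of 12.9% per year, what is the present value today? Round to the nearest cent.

$6.50

Value at end of year 7: C / r = $1.96 / 0.129 = $15.1938
Discount to today: PV = $15.1938 / (1 + 0.129)^7 = $15.1938 / 2.338070 = $6.50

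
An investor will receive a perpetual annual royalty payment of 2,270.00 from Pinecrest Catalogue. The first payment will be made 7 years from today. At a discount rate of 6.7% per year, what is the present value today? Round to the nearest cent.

Value at end of year 6: C / r = 2,270.00 / 0.067 = 33,880.5970
Discount to today: PV = 33,880.5970 / (1 + 0.067)^6 = 33,880.5970 / 1.475661 = 22,959.61

22959.61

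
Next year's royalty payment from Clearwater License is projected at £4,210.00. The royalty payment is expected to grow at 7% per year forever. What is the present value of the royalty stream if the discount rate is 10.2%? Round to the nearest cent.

£131562.50

Growing perpetuity: P = D₁ / (r − g) = £4,210.0000 / (0.102 − 0.07) = £131,562.50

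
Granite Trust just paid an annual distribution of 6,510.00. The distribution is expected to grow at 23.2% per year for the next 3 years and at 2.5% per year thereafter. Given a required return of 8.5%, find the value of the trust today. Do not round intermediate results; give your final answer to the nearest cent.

D_1 = 8020.32000
D_2 = 9881.03424
D_3 = 12173.43418
Terminal value at year 3: TV = D_3×(1+g_2)/(r−g_2) = 12477.77004/0.06 = 207962.83397
P_0 = D_1/(1+r)^1 + D_2/(1+r)^2 + D_3/(1+r)^3 + TV/(1+r)^3
    = 7392.00000 + 8393.49677 + 9530.68021 + 162815.78689 = 188131.96387

188131.96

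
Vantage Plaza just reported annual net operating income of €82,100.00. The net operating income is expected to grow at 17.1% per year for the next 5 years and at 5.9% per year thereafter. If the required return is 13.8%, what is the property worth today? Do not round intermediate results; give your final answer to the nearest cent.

€1717275.90

D_1 = 96139.10000
D_2 = 112578.88610
D_3 = 131829.87562
D_4 = 154372.78435
D_5 = 180770.53048
Terminal value at year 5: TV = D_5×(1+g_2)/(r−g_2) = 191435.99178/0.079 = 2423240.40225
P_0 = D_1/(1+r)^1 + D_2/(1+r)^2 + D_3/(1+r)^3 + D_4/(1+r)^4 + D_5/(1+r)^5 + TV/(1+r)^5
    = 84480.75571 + 86930.54916 + 89451.38230 + 92045.31518 + 94714.46756 + 1269653.43216 = 1717275.90207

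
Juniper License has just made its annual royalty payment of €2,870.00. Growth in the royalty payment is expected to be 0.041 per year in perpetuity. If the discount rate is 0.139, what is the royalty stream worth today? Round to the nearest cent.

€30486.43

D₁ = D₀ × (1 + g) = €2,870.00 × 1.041 = €2,987.6700
Growing perpetuity: P = D₁ / (r − g) = €2,987.6700 / (0.139 − 0.041) = €30,486.43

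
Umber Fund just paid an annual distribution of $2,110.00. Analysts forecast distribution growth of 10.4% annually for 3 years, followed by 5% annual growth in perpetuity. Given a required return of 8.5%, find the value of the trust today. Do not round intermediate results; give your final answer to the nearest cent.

D_1 = 2329.44000
D_2 = 2571.70176
D_3 = 2839.15874
Terminal value at year 3: TV = D_3×(1+g_2)/(r−g_2) = 2981.11668/0.035 = 85174.76229
P_0 = D_1/(1+r)^1 + D_2/(1+r)^2 + D_3/(1+r)^3 + TV/(1+r)^3
    = 2146.94931 + 2184.54566 + 2222.80037 + 66684.01118 = 73238.30652

$73238.31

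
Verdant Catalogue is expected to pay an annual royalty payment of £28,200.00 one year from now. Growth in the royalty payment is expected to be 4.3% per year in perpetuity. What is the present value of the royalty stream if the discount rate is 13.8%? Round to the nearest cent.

Growing perpetuity: P = D₁ / (r − g) = £28,200.0000 / (0.138 − 0.043) = £296,842.11

£296842.11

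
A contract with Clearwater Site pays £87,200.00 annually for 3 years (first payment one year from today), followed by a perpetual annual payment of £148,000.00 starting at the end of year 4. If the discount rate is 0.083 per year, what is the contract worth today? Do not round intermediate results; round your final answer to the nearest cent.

£1627289.35

PV of 3-year annuity: £87,200.00 × [1 − (1+0.083)^−3] / 0.083 = 223511.92839
Perpetuity value at year 3: £148,000.00 / 0.083 = 1783132.53012
PV of perpetuity: 1783132.53012 / (1+0.083)^3 = 1403777.42230
Total PV = 223511.92839 + 1403777.42230 = 1627289.35069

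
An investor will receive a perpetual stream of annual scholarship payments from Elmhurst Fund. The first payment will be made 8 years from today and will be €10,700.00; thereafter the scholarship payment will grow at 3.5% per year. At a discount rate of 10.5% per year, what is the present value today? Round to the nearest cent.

Value at end of year 7: C₁ / (r − g) = €10,700.00 / (0.105 − 0.035) = €152,857.1429
Discount to today: PV = €152,857.1429 / (1 + 0.105)^7 = €152,857.1429 / 2.011574 = €75,988.84

€75988.84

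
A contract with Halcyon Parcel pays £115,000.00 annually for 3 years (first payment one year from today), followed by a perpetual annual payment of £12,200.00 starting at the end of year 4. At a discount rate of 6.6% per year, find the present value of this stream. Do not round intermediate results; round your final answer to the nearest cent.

PV of 3-year annuity: £115,000.00 × [1 − (1+0.066)^−3] / 0.066 = 304015.57694
Perpetuity value at year 3: £12,200.00 / 0.066 = 184848.48485
PV of perpetuity: 184848.48485 / (1+0.066)^3 = 152596.39756
Total PV = 304015.57694 + 152596.39756 = 456611.97450

£456611.97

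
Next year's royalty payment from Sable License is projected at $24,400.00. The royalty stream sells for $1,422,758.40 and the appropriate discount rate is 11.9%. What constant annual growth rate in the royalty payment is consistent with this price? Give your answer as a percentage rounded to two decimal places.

P = D₁/(r−g) ⇒ g = r − D₁/P = 0.119 − $24,400.00/$1,422,758.40 = 0.101850

10.19%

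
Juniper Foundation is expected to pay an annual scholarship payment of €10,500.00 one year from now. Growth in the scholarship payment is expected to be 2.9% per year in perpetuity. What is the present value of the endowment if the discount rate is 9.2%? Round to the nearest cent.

Growing perpetuity: P = D₁ / (r − g) = €10,500.0000 / (0.092 − 0.029) = €166,666.67

€166666.67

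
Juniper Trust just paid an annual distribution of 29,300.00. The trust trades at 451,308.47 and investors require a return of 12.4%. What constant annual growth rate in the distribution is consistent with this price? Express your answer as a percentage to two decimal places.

P = D₀(1+g)/(r−g) ⇒ P(r−g) = D₀(1+g) ⇒ g(P+D₀) = P·r − D₀
g = (P·r − D₀)/(P + D₀) = (451,308.47×0.124 − 29,300.00) / (451,308.47 + 29,300.00) = 0.055476

5.55%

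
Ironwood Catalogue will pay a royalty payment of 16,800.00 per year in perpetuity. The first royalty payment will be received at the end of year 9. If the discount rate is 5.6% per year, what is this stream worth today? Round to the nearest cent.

194003.65

Value at end of year 8: C / r = 16,800.00 / 0.056 = 300,000.0000
Discount to today: PV = 300,000.0000 / (1 + 0.056)^8 = 300,000.0000 / 1.546363 = 194,003.65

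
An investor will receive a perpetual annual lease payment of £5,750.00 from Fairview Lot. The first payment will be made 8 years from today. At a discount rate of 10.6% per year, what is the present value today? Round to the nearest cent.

Value at end of year 7: C / r = £5,750.00 / 0.106 = £54,245.2830
Discount to today: PV = £54,245.2830 / (1 + 0.106)^7 = £54,245.2830 / 2.024351 = £26,796.38

£26796.38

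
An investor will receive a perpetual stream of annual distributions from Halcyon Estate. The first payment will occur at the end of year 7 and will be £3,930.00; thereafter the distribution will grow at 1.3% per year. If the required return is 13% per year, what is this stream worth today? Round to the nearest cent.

£16133.78

Value at end of year 6: C₁ / (r − g) = £3,930.00 / (0.13 − 0.013) = £33,589.7436
Discount to today: PV = £33,589.7436 / (1 + 0.13)^6 = £33,589.7436 / 2.081952 = £16,133.78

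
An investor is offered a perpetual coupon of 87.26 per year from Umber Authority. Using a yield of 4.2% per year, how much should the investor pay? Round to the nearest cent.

Level perpetuity: PV = C / r = 87.26 / 0.042 = 2,077.62

2077.62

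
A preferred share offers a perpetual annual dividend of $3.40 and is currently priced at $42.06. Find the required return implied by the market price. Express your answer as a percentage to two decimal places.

8.08%

P = C/r ⇒ r = C/P = $3.40/$42.06 = 0.080837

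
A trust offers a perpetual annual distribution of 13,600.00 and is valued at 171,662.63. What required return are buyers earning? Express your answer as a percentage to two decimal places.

P = C/r ⇒ r = C/P = 13,600.00/171,662.63 = 0.079225

7.92%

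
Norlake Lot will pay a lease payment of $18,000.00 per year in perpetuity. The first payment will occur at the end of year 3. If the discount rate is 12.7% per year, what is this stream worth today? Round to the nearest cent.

Value at end of year 2: C / r = $18,000.00 / 0.127 = $141,732.2835
Discount to today: PV = $141,732.2835 / (1 + 0.127)^2 = $141,732.2835 / 1.270129 = $111,588.89

$111588.89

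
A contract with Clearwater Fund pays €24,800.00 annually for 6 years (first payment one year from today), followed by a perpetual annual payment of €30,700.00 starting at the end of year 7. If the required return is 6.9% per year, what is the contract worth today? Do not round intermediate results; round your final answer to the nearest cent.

PV of 6-year annuity: €24,800.00 × [1 − (1+0.069)^−6] / 0.069 = 118575.99740
Perpetuity value at year 6: €30,700.00 / 0.069 = 444927.53623
PV of perpetuity: 444927.53623 / (1+0.069)^6 = 298141.92655
Total PV = 118575.99740 + 298141.92655 = 416717.92395

€416717.92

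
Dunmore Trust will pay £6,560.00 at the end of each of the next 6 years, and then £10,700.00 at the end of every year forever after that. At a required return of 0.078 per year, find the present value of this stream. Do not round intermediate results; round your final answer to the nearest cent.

PV of 6-year annuity: £6,560.00 × [1 − (1+0.078)^−6] / 0.078 = 30510.97048
Perpetuity value at year 6: £10,700.00 / 0.078 = 137179.48718
PV of perpetuity: 137179.48718 / (1+0.078)^6 = 87413.11764
Total PV = 30510.97048 + 87413.11764 = 117924.08812

£117924.09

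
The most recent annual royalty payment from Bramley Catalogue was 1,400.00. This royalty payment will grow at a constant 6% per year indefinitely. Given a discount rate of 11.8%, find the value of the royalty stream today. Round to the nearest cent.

25586.21

D₁ = D₀ × (1 + g) = 1,400.00 × 1.06 = 1,484.0000
Growing perpetuity: P = D₁ / (r − g) = 1,484.0000 / (0.118 − 0.06) = 25,586.21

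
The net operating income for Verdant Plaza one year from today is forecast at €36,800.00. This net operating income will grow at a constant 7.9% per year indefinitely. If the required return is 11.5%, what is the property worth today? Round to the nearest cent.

€1022222.22

Growing perpetuity: P = D₁ / (r − g) = €36,800.0000 / (0.115 − 0.079) = €1,022,222.22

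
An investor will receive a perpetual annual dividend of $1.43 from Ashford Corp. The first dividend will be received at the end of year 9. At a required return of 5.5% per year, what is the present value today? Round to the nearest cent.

$16.94

Value at end of year 8: C / r = $1.43 / 0.055 = $26.0000
Discount to today: PV = $26.0000 / (1 + 0.055)^8 = $26.0000 / 1.534687 = $16.94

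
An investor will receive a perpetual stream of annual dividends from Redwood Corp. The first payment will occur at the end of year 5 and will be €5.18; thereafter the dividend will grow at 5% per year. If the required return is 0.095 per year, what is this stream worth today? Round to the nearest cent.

€80.07

Value at end of year 4: C₁ / (r − g) = €5.18 / (0.095 − 0.05) = €115.1111
Discount to today: PV = €115.1111 / (1 + 0.095)^4 = €115.1111 / 1.437661 = €80.07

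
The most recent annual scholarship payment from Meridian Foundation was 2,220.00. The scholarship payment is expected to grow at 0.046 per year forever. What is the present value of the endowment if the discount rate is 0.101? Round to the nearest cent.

D₁ = D₀ × (1 + g) = 2,220.00 × 1.046 = 2,322.1200
Growing perpetuity: P = D₁ / (r − g) = 2,322.1200 / (0.101 − 0.046) = 42,220.36

42220.36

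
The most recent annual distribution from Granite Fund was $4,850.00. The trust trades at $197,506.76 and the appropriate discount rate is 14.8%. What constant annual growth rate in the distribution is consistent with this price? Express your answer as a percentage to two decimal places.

12.05%

P = D₀(1+g)/(r−g) ⇒ P(r−g) = D₀(1+g) ⇒ g(P+D₀) = P·r − D₀
g = (P·r − D₀)/(P + D₀) = ($197,506.76×0.148 − $4,850.00) / ($197,506.76 + $4,850.00) = 0.120485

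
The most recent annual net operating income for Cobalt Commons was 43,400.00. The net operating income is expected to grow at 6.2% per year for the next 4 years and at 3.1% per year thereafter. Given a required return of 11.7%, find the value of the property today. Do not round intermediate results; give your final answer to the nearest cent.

578400.11

D_1 = 46090.80000
D_2 = 48948.42960
D_3 = 51983.23224
D_4 = 55206.19263
Terminal value at year 4: TV = D_4×(1+g_2)/(r−g_2) = 56917.58461/0.086 = 661832.37913
P_0 = D_1/(1+r)^1 + D_2/(1+r)^2 + D_3/(1+r)^3 + D_4/(1+r)^4 + TV/(1+r)^4
    = 41263.02596 + 39231.27446 + 37299.56444 + 35462.96995 + 425143.27927 = 578400.11408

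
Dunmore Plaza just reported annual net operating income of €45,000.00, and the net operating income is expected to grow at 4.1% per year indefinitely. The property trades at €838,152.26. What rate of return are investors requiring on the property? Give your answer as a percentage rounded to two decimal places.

9.69%

D₁ = €45,000.00 × 1.041 = €46,845.0000
P = D₁/(r − g) ⇒ r = D₁/P + g = €46,845.0000/€838,152.26 + 0.041 = 0.055891 + 0.041 = 0.096891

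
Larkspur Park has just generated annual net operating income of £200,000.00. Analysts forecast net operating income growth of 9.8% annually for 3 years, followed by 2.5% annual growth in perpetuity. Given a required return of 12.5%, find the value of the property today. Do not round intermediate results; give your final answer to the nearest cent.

£2477572.10

D_1 = 219600.00000
D_2 = 241120.80000
D_3 = 264750.63840
Terminal value at year 3: TV = D_3×(1+g_2)/(r−g_2) = 271369.40436/0.1 = 2713694.04360
P_0 = D_1/(1+r)^1 + D_2/(1+r)^2 + D_3/(1+r)^3 + TV/(1+r)^3
    = 195200.00000 + 190515.20000 + 185942.83520 + 1905914.06080 = 2477572.09600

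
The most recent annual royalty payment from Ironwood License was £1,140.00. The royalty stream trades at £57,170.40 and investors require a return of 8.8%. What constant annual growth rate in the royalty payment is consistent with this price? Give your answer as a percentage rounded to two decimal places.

6.67%

P = D₀(1+g)/(r−g) ⇒ P(r−g) = D₀(1+g) ⇒ g(P+D₀) = P·r − D₀
g = (P·r − D₀)/(P + D₀) = (£57,170.40×0.088 − £1,140.00) / (£57,170.40 + £1,140.00) = 0.066729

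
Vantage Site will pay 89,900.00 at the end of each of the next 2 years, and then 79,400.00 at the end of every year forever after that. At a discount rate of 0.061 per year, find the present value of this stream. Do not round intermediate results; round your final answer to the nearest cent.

PV of 2-year annuity: 89,900.00 × [1 − (1+0.061)^−2] / 0.061 = 164591.31525
Perpetuity value at year 2: 79,400.00 / 0.061 = 1301639.34426
PV of perpetuity: 1301639.34426 / (1+0.061)^2 = 1156271.70876
Total PV = 164591.31525 + 1156271.70876 = 1320863.02402

1320863.02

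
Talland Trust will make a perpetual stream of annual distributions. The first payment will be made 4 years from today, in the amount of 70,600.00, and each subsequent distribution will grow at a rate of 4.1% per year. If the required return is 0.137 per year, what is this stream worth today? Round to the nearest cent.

Value at end of year 3: C₁ / (r − g) = 70,600.00 / (0.137 − 0.041) = 735,416.6667
Discount to today: PV = 735,416.6667 / (1 + 0.137)^3 = 735,416.6667 / 1.469878 = 500,324.85

500324.85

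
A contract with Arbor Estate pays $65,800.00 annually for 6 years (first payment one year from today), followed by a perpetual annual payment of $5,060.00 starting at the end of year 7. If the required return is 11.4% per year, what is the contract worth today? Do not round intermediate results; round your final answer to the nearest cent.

$298414.79

PV of 6-year annuity: $65,800.00 × [1 − (1+0.114)^−6] / 0.114 = 275190.92809
Perpetuity value at year 6: $5,060.00 / 0.114 = 44385.96491
PV of perpetuity: 44385.96491 / (1+0.114)^6 = 23223.86619
Total PV = 275190.92809 + 23223.86619 = 298414.79428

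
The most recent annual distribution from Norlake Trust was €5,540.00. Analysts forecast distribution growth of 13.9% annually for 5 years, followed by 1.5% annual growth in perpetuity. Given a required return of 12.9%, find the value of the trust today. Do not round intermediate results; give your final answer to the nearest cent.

D_1 = 6310.06000
D_2 = 7187.15834
D_3 = 8186.17335
D_4 = 9324.05144
D_5 = 10620.09460
Terminal value at year 5: TV = D_5×(1+g_2)/(r−g_2) = 10779.39601/0.114 = 94556.10539
P_0 = D_1/(1+r)^1 + D_2/(1+r)^2 + D_3/(1+r)^3 + D_4/(1+r)^4 + D_5/(1+r)^5 + TV/(1+r)^5
    = 5589.06997 + 5638.57458 + 5688.51767 + 5738.90312 + 5789.73486 + 51548.95509 = 79993.75528

€79993.76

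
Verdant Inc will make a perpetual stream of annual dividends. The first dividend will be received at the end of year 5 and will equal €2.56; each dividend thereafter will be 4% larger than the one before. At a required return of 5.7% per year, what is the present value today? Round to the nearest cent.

Value at end of year 4: C₁ / (r − g) = €2.56 / (0.057 − 0.04) = €150.5882
Discount to today: PV = €150.5882 / (1 + 0.057)^4 = €150.5882 / 1.248245 = €120.64

€120.64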